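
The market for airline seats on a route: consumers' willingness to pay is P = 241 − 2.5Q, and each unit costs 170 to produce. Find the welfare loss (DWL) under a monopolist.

Competitive firms price at marginal cost: P = 170, giving Q = 28.4.
The monopolist equates marginal revenue to marginal cost: 241 − 5Q = 170, so Q = 14.2. From demand, P = 205.5.
DWL is the triangle between Q = 14.2 and Q = 28.4: ½·(28.4 − 14.2)·(205.5 − 170) = 252.05.

DWL = 252.05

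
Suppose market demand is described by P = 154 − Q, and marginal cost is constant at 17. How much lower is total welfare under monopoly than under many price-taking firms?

Total welfare falls by 2346.125

Perfect competition: P = MC = 17, so 154 − Q = 17 and Q = 137.
CS = ½·(154 − 17)·137 = 9384.5; PS = (17 − 17)·137 = 0; TS = 9384.5.
The monopolist equates marginal revenue to marginal cost: 154 − 2Q = 17, so Q = 68.5. From demand, P = 85.5.
CS = ½·(154 − 85.5)·68.5 = 2346.125; PS = (85.5 − 17)·68.5 = 4692.25; TS = 7038.375.
Change in total welfare: 7038.375 − 9384.5 = −2346.125.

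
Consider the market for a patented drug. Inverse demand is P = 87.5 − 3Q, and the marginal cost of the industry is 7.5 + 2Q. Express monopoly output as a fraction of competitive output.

A monopolist chooses Q where MR = MC. MR = 87.5 − 6Q; setting this equal to 7.5 + 2Q gives Q = 10 and P = 57.5.
Competitive equilibrium sets price equal to marginal cost: 87.5 − 3Q = 7.5 + 2Q, so Q = 16 and P = 39.5.
Ratio Q_m/Q_c = 10/16 = 0.625.

Q_m/Q_c = 0.625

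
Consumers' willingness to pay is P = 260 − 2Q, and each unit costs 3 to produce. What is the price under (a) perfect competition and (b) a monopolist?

Under competition P = MC = 3, so Q = (260 − 3)/2 = 128.5.
A monopolist chooses Q where MR = MC. MR = 260 − 4Q; setting this equal to 3 gives Q = 64.25 and P = 131.5.

Competition: P = 3; Monopoly: P = 131.5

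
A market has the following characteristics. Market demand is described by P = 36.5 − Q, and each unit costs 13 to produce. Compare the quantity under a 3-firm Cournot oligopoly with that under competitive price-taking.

Cournot with 3 identical firms: the symmetric best-response condition is 36.5 − 4q = 13. Each firm produces q = 5.875, total output Q = 17.625, price P = 18.875.
Competitive firms price at marginal cost: P = 13, giving Q = 23.5.

Cournot: Q = 17.625; Competition: Q = 23.5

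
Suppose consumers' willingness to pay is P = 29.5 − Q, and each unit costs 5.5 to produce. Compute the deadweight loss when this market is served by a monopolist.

Perfect competition: P = MC = 5.5, so 29.5 − Q = 5.5 and Q = 24.
A monopolist chooses Q where MR = MC. MR = 29.5 − 2Q; setting this equal to 5.5 gives Q = 12 and P = 17.5.
DWL is the triangle between Q = 12 and Q = 24: ½·(24 − 12)·(17.5 − 5.5) = 72.

DWL = 72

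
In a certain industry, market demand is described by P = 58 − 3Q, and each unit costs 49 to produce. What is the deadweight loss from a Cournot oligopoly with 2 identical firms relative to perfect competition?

Under competition P = MC = 49, so Q = (58 − 49)/3 = 3.
In a 2-firm Cournot equilibrium, symmetry and the first-order condition give q = (58 − 49)/(9) = 1. So Q = 2 and P = 52.
DWL is the triangle between Q = 2 and Q = 3: ½·(3 − 2)·(52 − 49) = 1.5.

DWL = 1.5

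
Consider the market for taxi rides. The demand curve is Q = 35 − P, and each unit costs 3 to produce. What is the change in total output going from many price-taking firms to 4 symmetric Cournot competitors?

Inverting demand: P = 35 − Q.
Perfect competition: P = MC = 3, so 35 − Q = 3 and Q = 32.
In a 4-firm Cournot equilibrium, symmetry and the first-order condition give q = (35 − 3)/(5) = 6.4. So Q = 25.6 and P = 9.4.
Change in total output: 25.6 − 32 = −6.4.

Total output falls by 6.4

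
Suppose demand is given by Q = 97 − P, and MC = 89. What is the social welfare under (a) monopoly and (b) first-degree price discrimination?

Inverting demand: P = 97 − Q.
The monopolist equates marginal revenue to marginal cost: 97 − 2Q = 89, so Q = 4. From demand, P = 93.
CS = ½·(97 − 93)·4 = 8; PS = (93 − 89)·4 = 16; TS = 24.
A perfectly discriminating monopolist sells every unit with P(Q) ≥ MC(Q), so output equals the competitive quantity Q = 8. Each buyer pays their reservation price, so CS = 0 and the firm captures all surplus.
TS = 32 (equal to competitive TS).

Monopoly: TS = 24; Perfect PD: TS = 32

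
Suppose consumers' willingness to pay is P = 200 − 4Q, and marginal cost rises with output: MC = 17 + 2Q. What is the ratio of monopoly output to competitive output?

Q_m/Q_c = 0.6

A monopolist chooses Q where MR = MC. MR = 200 − 8Q; setting this equal to 17 + 2Q gives Q = 18.3 and P = 126.8.
Under competition P = MC: 200 − 4Q = 17 + 2Q ⇒ Q = 30.5, P = 78.
Ratio Q_m/Q_c = 18.3/30.5 = 0.6.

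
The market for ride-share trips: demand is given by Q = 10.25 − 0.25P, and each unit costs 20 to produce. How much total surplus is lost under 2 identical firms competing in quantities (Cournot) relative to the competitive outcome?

Inverting demand: P = 41 − 4Q.
Competitive firms price at marginal cost: P = 20, giving Q = 5.25.
Cournot with 2 identical firms: the symmetric best-response condition is 41 − 12q = 20. Each firm produces q = 1.75, total output Q = 3.5, price P = 27.
DWL is the triangle between Q = 3.5 and Q = 5.25: ½·(5.25 − 3.5)·(27 − 20) = 6.125.

DWL = 6.125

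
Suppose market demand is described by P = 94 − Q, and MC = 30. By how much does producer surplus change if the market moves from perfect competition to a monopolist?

Producer surplus rises by 1024

Competitive firms price at marginal cost: P = 30, giving Q = 64.
PS = (30 − 30)·64 = 0.
The monopolist equates marginal revenue to marginal cost: 94 − 2Q = 30, so Q = 32. From demand, P = 62.
PS = (62 − 30)·32 = 1024.
Change in producer surplus: 1024 − 0 = 1024.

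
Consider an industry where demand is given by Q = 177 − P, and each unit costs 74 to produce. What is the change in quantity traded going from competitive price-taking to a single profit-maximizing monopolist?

Inverting demand: P = 177 − Q.
Under competition P = MC = 74, so Q = (177 − 74)/1 = 103.
The monopolist equates marginal revenue to marginal cost: 177 − 2Q = 74, so Q = 51.5. From demand, P = 125.5.
Change in quantity traded: 51.5 − 103 = −51.5.

Q falls by 51.5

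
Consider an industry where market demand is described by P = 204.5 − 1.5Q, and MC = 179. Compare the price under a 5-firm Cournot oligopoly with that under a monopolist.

In a 5-firm Cournot equilibrium, symmetry and the first-order condition give q = (204.5 − 179)/(9) = 17/6. So Q = 85/6 and P = 183.25.
Monopoly sets MR = MC: 204.5 − 3Q = 179 ⇒ Q = 8.5, P = 204.5 − 1.5·8.5 = 191.75.

Cournot: P = 183.25; Monopoly: P = 191.75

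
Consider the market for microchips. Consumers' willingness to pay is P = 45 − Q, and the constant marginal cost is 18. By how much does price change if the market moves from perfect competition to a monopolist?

Under competition P = MC = 18, so Q = (45 − 18)/1 = 27.
A monopolist chooses Q where MR = MC. MR = 45 − 2Q; setting this equal to 18 gives Q = 13.5 and P = 31.5.
Change in price: 31.5 − 18 = 13.5.

P rises by 13.5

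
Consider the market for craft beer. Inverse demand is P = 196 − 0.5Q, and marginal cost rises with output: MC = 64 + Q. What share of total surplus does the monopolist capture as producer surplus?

Monopoly sets MR = MC: 196 − Q = 64 + Q ⇒ Q = 66, P = 196 − 0.5·66 = 163.
CS = ½·(196 − 163)·66 = 1089.
PS = P·Q − VC(Q) = 163·66 − (64·66 + ½·1·66²) = 4356.
Share captured = PS/TS = 4356/5445 = 0.8.

PS/TS = 0.8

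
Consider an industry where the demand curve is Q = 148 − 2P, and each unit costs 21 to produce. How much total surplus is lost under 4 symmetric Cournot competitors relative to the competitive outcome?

DWL = 112.36

Inverting demand: P = 74 − 0.5Q.
Under competition P = MC = 21, so Q = (74 − 21)/0.5 = 106.
In a 4-firm Cournot equilibrium, symmetry and the first-order condition give q = (74 − 21)/(2.5) = 21.2. So Q = 84.8 and P = 31.6.
DWL is the triangle between Q = 84.8 and Q = 106: ½·(106 − 84.8)·(31.6 − 21) = 112.36.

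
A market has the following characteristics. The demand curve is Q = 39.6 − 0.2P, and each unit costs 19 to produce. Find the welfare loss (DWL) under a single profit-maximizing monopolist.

DWL = 801.025

Inverting demand: P = 198 − 5Q.
Competitive firms price at marginal cost: P = 19, giving Q = 35.8.
The monopolist equates marginal revenue to marginal cost: 198 − 10Q = 19, so Q = 17.9. From demand, P = 108.5.
DWL is the triangle between Q = 17.9 and Q = 35.8: ½·(35.8 − 17.9)·(108.5 − 19) = 801.025.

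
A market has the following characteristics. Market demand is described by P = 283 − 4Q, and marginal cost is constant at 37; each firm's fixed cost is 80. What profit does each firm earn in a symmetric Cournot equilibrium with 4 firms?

Cournot with 4 identical firms: the symmetric best-response condition is 283 − 20q = 37. Each firm produces q = 12.3, total output Q = 49.2, price P = 86.2.
Each firm's profit = (86.2 − 37)·12.3 − 80 = 525.16.

π_i = 525.16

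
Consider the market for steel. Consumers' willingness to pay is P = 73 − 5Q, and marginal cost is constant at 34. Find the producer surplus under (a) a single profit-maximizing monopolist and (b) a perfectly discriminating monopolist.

Monopoly: PS = 76.05; Perfect PD: PS = 152.1

Monopoly sets MR = MC: 73 − 10Q = 34 ⇒ Q = 3.9, P = 73 − 5·3.9 = 53.5.
PS = (53.5 − 34)·3.9 = 76.05.
With perfect price discrimination, output is the efficient level Q = 7.8 (where demand meets MC), but every buyer pays their willingness to pay: CS = 0 and PS = total surplus.
PS = ½·(73 − 34)·7.8 = 152.1.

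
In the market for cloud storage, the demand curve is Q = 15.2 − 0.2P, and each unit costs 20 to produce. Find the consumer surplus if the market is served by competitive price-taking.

CS = 313.6

Inverting demand: P = 76 − 5Q.
Competitive firms price at marginal cost: P = 20, giving Q = 11.2.
CS = ½·(76 − 20)·11.2 = 313.6.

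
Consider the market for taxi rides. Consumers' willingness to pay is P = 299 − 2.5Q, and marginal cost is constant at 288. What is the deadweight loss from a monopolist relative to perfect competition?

Under competition P = MC = 288, so Q = (299 − 288)/2.5 = 4.4.
Monopoly sets MR = MC: 299 − 5Q = 288 ⇒ Q = 2.2, P = 299 − 2.5·2.2 = 293.5.
DWL is the triangle between Q = 2.2 and Q = 4.4: ½·(4.4 − 2.2)·(293.5 − 288) = 6.05.

DWL = 6.05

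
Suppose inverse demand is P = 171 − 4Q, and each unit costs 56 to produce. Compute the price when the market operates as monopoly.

P = 113.5

A monopolist chooses Q where MR = MC. MR = 171 − 8Q; setting this equal to 56 gives Q = 14.375 and P = 113.5.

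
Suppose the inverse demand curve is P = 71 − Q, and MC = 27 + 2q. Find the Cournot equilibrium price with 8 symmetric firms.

P = 39

Cournot with 8 identical firms: the symmetric best-response condition is 71 − 9q = 27 + 2q. Each firm produces q = 4, total output Q = 32, price P = 39.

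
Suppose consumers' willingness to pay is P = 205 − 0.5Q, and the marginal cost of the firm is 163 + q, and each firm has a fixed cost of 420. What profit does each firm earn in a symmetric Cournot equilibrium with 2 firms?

π_i = −137.76

Cournot with 2 identical firms: the symmetric best-response condition is 205 − 1.5q = 163 + q. Each firm produces q = 16.8, total output Q = 33.6, price P = 188.2.
Each firm's profit = 188.2·16.8 − (163·16.8 + ½·1·16.8²) − 420 = −137.76.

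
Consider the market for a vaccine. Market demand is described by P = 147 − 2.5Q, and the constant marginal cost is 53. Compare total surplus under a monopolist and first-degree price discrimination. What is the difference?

TS rises by 441.8

Monopoly sets MR = MC: 147 − 5Q = 53 ⇒ Q = 18.8, P = 147 − 2.5·18.8 = 100.
CS = ½·(147 − 100)·18.8 = 441.8; PS = (100 − 53)·18.8 = 883.6; TS = 1325.4.
With perfect price discrimination, output is the efficient level Q = 37.6 (where demand meets MC), but every buyer pays their willingness to pay: CS = 0 and PS = total surplus.
TS = 1767.2 (equal to competitive TS).
Change in total surplus: 1767.2 − 1325.4 = 441.8.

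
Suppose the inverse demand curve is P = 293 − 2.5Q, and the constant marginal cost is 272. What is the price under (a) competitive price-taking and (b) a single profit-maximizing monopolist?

Under competition P = MC = 272, so Q = (293 − 272)/2.5 = 8.4.
The monopolist equates marginal revenue to marginal cost: 293 − 5Q = 272, so Q = 4.2. From demand, P = 282.5.

Competition: P = 272; Monopoly: P = 282.5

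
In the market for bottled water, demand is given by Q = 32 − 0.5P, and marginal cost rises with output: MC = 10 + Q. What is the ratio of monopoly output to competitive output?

Q_m/Q_c = 0.6

Inverting demand: P = 64 − 2Q.
Monopoly sets MR = MC: 64 − 4Q = 10 + Q ⇒ Q = 10.8, P = 64 − 2·10.8 = 42.4.
Under competition P = MC: 64 − 2Q = 10 + Q ⇒ Q = 18, P = 28.
Ratio Q_m/Q_c = 10.8/18 = 0.6.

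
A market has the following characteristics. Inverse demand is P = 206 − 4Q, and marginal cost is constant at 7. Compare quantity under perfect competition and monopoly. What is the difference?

Q falls by 24.875

Perfect competition: P = MC = 7, so 206 − 4Q = 7 and Q = 49.75.
Monopoly sets MR = MC: 206 − 8Q = 7 ⇒ Q = 24.875, P = 206 − 4·24.875 = 106.5.
Change in quantity: 24.875 − 49.75 = −24.875.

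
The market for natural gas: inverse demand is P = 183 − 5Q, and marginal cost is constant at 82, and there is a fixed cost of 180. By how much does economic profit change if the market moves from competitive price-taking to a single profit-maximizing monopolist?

Perfect competition: P = MC = 82, so 183 − 5Q = 82 and Q = 20.2.
Profit = (82 − 82)·20.2 − 180 = −180.
A monopolist chooses Q where MR = MC. MR = 183 − 10Q; setting this equal to 82 gives Q = 10.1 and P = 132.5.
Profit = (132.5 − 82)·10.1 − 180 = 330.05.
Change in economic profit: 330.05 − −180 = 510.05.

Economic profit rises by 510.05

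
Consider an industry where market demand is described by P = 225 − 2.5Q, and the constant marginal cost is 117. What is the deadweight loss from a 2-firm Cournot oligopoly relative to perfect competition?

Competitive firms price at marginal cost: P = 117, giving Q = 43.2.
In a 2-firm Cournot equilibrium, symmetry and the first-order condition give q = (225 − 117)/(7.5) = 14.4. So Q = 28.8 and P = 153.
DWL is the triangle between Q = 28.8 and Q = 43.2: ½·(43.2 − 28.8)·(153 − 117) = 259.2.

DWL = 259.2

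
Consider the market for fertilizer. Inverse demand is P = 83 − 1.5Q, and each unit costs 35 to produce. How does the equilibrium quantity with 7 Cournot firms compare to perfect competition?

Cournot: Q = 28; Competition: Q = 32

In a 7-firm Cournot equilibrium, symmetry and the first-order condition give q = (83 − 35)/(12) = 4. So Q = 28 and P = 41.
Under competition P = MC = 35, so Q = (83 − 35)/1.5 = 32.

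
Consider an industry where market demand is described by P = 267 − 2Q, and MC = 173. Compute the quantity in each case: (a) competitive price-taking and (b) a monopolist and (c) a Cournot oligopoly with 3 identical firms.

Competitive firms price at marginal cost: P = 173, giving Q = 47.
A monopolist chooses Q where MR = MC. MR = 267 − 4Q; setting this equal to 173 gives Q = 23.5 and P = 220.
With 3 symmetric Cournot firms, each firm's FOC gives 267 − 8q = 173, so q = 11.75, Q = 3·11.75 = 35.25, and P = 196.5.

Competition: Q = 47; Monopoly: Q = 23.5; Cournot: Q = 35.25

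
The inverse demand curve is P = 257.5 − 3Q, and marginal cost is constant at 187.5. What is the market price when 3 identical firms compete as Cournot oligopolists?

P = 205

With 3 symmetric Cournot firms, each firm's FOC gives 257.5 − 12q = 187.5, so q = 35/6, Q = 3·35/6 = 17.5, and P = 205.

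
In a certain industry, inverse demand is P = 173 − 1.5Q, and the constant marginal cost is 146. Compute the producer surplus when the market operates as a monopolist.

PS = 121.5

Monopoly sets MR = MC: 173 − 3Q = 146 ⇒ Q = 9, P = 173 − 1.5·9 = 159.5.
PS = (159.5 − 146)·9 = 121.5.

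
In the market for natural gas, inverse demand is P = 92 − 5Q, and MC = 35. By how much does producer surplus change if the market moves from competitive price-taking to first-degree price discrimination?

Competitive firms price at marginal cost: P = 35, giving Q = 11.4.
PS = (35 − 35)·11.4 = 0.
A perfectly discriminating monopolist sells every unit with P(Q) ≥ MC(Q), so output equals the competitive quantity Q = 11.4. Each buyer pays their reservation price, so CS = 0 and the firm captures all surplus.
PS = ½·(92 − 35)·11.4 = 324.9.
Change in producer surplus: 324.9 − 0 = 324.9.

PS rises by 324.9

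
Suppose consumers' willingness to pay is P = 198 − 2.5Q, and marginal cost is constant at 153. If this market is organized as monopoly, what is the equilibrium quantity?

The monopolist equates marginal revenue to marginal cost: 198 − 5Q = 153, so Q = 9. From demand, P = 175.5.

Q = 9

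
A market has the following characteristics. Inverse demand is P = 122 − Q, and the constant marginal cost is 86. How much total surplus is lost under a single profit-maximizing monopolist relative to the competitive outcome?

Competitive firms price at marginal cost: P = 86, giving Q = 36.
A monopolist chooses Q where MR = MC. MR = 122 − 2Q; setting this equal to 86 gives Q = 18 and P = 104.
DWL is the triangle between Q = 18 and Q = 36: ½·(36 − 18)·(104 − 86) = 162.

DWL = 162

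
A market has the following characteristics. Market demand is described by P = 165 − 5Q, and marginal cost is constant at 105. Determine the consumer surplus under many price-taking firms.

Under competition P = MC = 105, so Q = (165 − 105)/5 = 12.
CS = ½·(165 − 105)·12 = 360.

CS = 360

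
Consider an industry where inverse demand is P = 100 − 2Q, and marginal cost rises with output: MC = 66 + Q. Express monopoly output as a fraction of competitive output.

Q_m/Q_c = 0.6

Monopoly sets MR = MC: 100 − 4Q = 66 + Q ⇒ Q = 6.8, P = 100 − 2·6.8 = 86.4.
Under competition P = MC: 100 − 2Q = 66 + Q ⇒ Q = 34/3, P = 232/3.
Ratio Q_m/Q_c = 6.8/(34/3) = 0.6.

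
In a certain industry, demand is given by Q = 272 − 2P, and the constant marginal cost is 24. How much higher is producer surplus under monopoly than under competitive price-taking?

Inverting demand: P = 136 − 0.5Q.
Competitive firms price at marginal cost: P = 24, giving Q = 224.
PS = (24 − 24)·224 = 0.
The monopolist equates marginal revenue to marginal cost: 136 − Q = 24, so Q = 112. From demand, P = 80.
PS = (80 − 24)·112 = 6272.
Change in producer surplus: 6272 − 0 = 6272.

PS rises by 6272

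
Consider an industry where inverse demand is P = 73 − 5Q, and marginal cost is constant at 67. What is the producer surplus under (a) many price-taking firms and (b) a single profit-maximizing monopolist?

Competitive firms price at marginal cost: P = 67, giving Q = 1.2.
PS = (67 − 67)·1.2 = 0.
A monopolist chooses Q where MR = MC. MR = 73 − 10Q; setting this equal to 67 gives Q = 0.6 and P = 70.
PS = (70 − 67)·0.6 = 1.8.

Competition: PS = 0; Monopoly: PS = 1.8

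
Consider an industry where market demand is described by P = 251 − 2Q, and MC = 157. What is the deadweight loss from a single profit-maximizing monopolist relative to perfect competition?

DWL = 552.25

Perfect competition: P = MC = 157, so 251 − 2Q = 157 and Q = 47.
Monopoly sets MR = MC: 251 − 4Q = 157 ⇒ Q = 23.5, P = 251 − 2·23.5 = 204.
DWL is the triangle between Q = 23.5 and Q = 47: ½·(47 − 23.5)·(204 − 157) = 552.25.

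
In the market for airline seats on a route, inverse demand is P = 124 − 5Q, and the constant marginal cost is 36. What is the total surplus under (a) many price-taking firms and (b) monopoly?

Competitive firms price at marginal cost: P = 36, giving Q = 17.6.
CS = ½·(124 − 36)·17.6 = 774.4; PS = (36 − 36)·17.6 = 0; TS = 774.4.
Monopoly sets MR = MC: 124 − 10Q = 36 ⇒ Q = 8.8, P = 124 − 5·8.8 = 80.
CS = ½·(124 − 80)·8.8 = 193.6; PS = (80 − 36)·8.8 = 387.2; TS = 580.8.

Competition: TS = 774.4; Monopoly: TS = 580.8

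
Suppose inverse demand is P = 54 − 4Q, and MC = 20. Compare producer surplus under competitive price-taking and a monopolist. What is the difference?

Producer surplus rises by 72.25

Under competition P = MC = 20, so Q = (54 − 20)/4 = 8.5.
PS = (20 − 20)·8.5 = 0.
The monopolist equates marginal revenue to marginal cost: 54 − 8Q = 20, so Q = 4.25. From demand, P = 37.
PS = (37 − 20)·4.25 = 72.25.
Change in producer surplus: 72.25 − 0 = 72.25.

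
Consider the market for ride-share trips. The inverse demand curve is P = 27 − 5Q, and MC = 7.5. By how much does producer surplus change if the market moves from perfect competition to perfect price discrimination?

Producer surplus rises by 38.025

Competitive firms price at marginal cost: P = 7.5, giving Q = 3.9.
PS = (7.5 − 7.5)·3.9 = 0.
With perfect price discrimination, output is the efficient level Q = 3.9 (where demand meets MC), but every buyer pays their willingness to pay: CS = 0 and PS = total surplus.
PS = ½·(27 − 7.5)·3.9 = 38.025.
Change in producer surplus: 38.025 − 0 = 38.025.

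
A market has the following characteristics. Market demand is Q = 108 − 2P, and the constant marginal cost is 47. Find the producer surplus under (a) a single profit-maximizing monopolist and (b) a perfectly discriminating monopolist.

Monopoly: PS = 24.5; Perfect PD: PS = 49

Inverting demand: P = 54 − 0.5Q.
A monopolist chooses Q where MR = MC. MR = 54 − Q; setting this equal to 47 gives Q = 7 and P = 50.5.
PS = (50.5 − 47)·7 = 24.5.
Under first-degree price discrimination the firm charges each unit its demand price and produces up to where P = MC, i.e. Q = 14. Consumer surplus is zero; producer surplus equals total surplus.
PS = ½·(54 − 47)·14 = 49.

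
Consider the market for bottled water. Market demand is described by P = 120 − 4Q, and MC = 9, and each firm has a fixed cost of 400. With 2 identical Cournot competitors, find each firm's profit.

π_i = −57.75

In a 2-firm Cournot equilibrium, symmetry and the first-order condition give q = (120 − 9)/(12) = 9.25. So Q = 18.5 and P = 46.
Each firm's profit = (46 − 9)·9.25 − 400 = −57.75.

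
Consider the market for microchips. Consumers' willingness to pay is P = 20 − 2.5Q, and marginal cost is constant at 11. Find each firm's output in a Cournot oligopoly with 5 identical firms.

q_i = 0.6

In a 5-firm Cournot equilibrium, symmetry and the first-order condition give q = (20 − 11)/(15) = 0.6. So Q = 3 and P = 12.5.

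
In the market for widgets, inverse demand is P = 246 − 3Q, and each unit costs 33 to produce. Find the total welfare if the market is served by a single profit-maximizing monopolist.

The monopolist equates marginal revenue to marginal cost: 246 − 6Q = 33, so Q = 35.5. From demand, P = 139.5.
CS = ½·(246 − 139.5)·35.5 = 1890.375; PS = (139.5 − 33)·35.5 = 3780.75; TS = 5671.125.

TS = 5671.125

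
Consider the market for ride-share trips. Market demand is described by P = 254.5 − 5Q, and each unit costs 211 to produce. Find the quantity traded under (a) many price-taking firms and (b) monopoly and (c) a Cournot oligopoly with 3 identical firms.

Under competition P = MC = 211, so Q = (254.5 − 211)/5 = 8.7.
Monopoly sets MR = MC: 254.5 − 10Q = 211 ⇒ Q = 4.35, P = 254.5 − 5·4.35 = 232.75.
With 3 symmetric Cournot firms, each firm's FOC gives 254.5 − 20q = 211, so q = 2.175, Q = 3·2.175 = 6.525, and P = 221.875.

Competition: Q = 8.7; Monopoly: Q = 4.35; Cournot: Q = 6.525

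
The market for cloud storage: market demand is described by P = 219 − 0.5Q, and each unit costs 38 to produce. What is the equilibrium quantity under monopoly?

Q = 181

The monopolist equates marginal revenue to marginal cost: 219 − Q = 38, so Q = 181. From demand, P = 128.5.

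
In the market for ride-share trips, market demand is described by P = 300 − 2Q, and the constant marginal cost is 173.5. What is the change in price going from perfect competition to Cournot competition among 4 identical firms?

Under competition P = MC = 173.5, so Q = (300 − 173.5)/2 = 63.25.
In a 4-firm Cournot equilibrium, symmetry and the first-order condition give q = (300 − 173.5)/(10) = 12.65. So Q = 50.6 and P = 198.8.
Change in price: 198.8 − 173.5 = 25.3.

Price rises by 25.3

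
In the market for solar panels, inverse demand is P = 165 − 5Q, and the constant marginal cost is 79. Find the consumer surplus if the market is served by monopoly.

Monopoly sets MR = MC: 165 − 10Q = 79 ⇒ Q = 8.6, P = 165 − 5·8.6 = 122.
CS = ½·(165 − 122)·8.6 = 184.9.

CS = 184.9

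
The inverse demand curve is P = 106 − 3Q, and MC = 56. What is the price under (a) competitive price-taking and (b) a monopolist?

Competition: P = 56; Monopoly: P = 81

Perfect competition: P = MC = 56, so 106 − 3Q = 56 and Q = 50/3.
Monopoly sets MR = MC: 106 − 6Q = 56 ⇒ Q = 25/3, P = 106 − 3·25/3 = 81.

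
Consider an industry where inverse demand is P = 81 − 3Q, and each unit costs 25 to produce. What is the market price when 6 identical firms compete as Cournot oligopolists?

Cournot with 6 identical firms: the symmetric best-response condition is 81 − 21q = 25. Each firm produces q = 8/3, total output Q = 16, price P = 33.

P = 33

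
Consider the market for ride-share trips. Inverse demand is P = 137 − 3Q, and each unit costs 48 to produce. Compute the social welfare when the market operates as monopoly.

TS = 990.125

Monopoly sets MR = MC: 137 − 6Q = 48 ⇒ Q = 89/6, P = 137 − 3·89/6 = 92.5.
CS = ½·(137 − 92.5)·89/6 = 7921/24; PS = (92.5 − 48)·89/6 = 7921/12; TS = 990.125.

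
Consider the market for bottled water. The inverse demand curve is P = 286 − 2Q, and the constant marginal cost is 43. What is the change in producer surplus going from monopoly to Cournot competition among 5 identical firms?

A monopolist chooses Q where MR = MC. MR = 286 − 4Q; setting this equal to 43 gives Q = 60.75 and P = 164.5.
PS = (164.5 − 43)·60.75 = 7381.125.
Cournot with 5 identical firms: the symmetric best-response condition is 286 − 12q = 43. Each firm produces q = 20.25, total output Q = 101.25, price P = 83.5.
PS = (83.5 − 43)·101.25 = 4100.625.
Change in producer surplus: 4100.625 − 7381.125 = −3280.5.

Producer surplus falls by 3280.5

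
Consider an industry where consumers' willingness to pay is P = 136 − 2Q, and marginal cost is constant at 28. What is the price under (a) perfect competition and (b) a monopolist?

Competition: P = 28; Monopoly: P = 82

Competitive firms price at marginal cost: P = 28, giving Q = 54.
A monopolist chooses Q where MR = MC. MR = 136 − 4Q; setting this equal to 28 gives Q = 27 and P = 82.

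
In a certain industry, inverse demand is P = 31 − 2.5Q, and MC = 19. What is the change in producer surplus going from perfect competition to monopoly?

Under competition P = MC = 19, so Q = (31 − 19)/2.5 = 4.8.
PS = (19 − 19)·4.8 = 0.
Monopoly sets MR = MC: 31 − 5Q = 19 ⇒ Q = 2.4, P = 31 − 2.5·2.4 = 25.
PS = (25 − 19)·2.4 = 14.4.
Change in producer surplus: 14.4 − 0 = 14.4.

PS rises by 14.4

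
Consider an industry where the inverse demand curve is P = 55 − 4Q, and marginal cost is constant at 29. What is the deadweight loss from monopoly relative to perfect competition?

Under competition P = MC = 29, so Q = (55 − 29)/4 = 6.5.
The monopolist equates marginal revenue to marginal cost: 55 − 8Q = 29, so Q = 3.25. From demand, P = 42.
DWL is the triangle between Q = 3.25 and Q = 6.5: ½·(6.5 − 3.25)·(42 − 29) = 21.125.

DWL = 21.125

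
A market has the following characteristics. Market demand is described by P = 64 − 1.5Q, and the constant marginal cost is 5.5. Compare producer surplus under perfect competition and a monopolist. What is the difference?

Competitive firms price at marginal cost: P = 5.5, giving Q = 39.
PS = (5.5 − 5.5)·39 = 0.
The monopolist equates marginal revenue to marginal cost: 64 − 3Q = 5.5, so Q = 19.5. From demand, P = 34.75.
PS = (34.75 − 5.5)·19.5 = 570.375.
Change in producer surplus: 570.375 − 0 = 570.375.

PS rises by 570.375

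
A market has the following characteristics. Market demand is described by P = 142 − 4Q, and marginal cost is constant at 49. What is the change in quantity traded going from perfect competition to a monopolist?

Q falls by 11.625

Under competition P = MC = 49, so Q = (142 − 49)/4 = 23.25.
A monopolist chooses Q where MR = MC. MR = 142 − 8Q; setting this equal to 49 gives Q = 11.625 and P = 95.5.
Change in quantity traded: 11.625 − 23.25 = −11.625.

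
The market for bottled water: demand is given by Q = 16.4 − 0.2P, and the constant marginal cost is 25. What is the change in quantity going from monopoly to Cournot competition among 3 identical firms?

Inverting demand: P = 82 − 5Q.
The monopolist equates marginal revenue to marginal cost: 82 − 10Q = 25, so Q = 5.7. From demand, P = 53.5.
In a 3-firm Cournot equilibrium, symmetry and the first-order condition give q = (82 − 25)/(20) = 2.85. So Q = 8.55 and P = 39.25.
Change in quantity: 8.55 − 5.7 = 2.85.

Quantity rises by 2.85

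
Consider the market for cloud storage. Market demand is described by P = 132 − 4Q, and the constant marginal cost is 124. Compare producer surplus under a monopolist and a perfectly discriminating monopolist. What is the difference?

Producer surplus rises by 4

The monopolist equates marginal revenue to marginal cost: 132 − 8Q = 124, so Q = 1. From demand, P = 128.
PS = (128 − 124)·1 = 4.
With perfect price discrimination, output is the efficient level Q = 2 (where demand meets MC), but every buyer pays their willingness to pay: CS = 0 and PS = total surplus.
PS = ½·(132 − 124)·2 = 8.
Change in producer surplus: 8 − 4 = 4.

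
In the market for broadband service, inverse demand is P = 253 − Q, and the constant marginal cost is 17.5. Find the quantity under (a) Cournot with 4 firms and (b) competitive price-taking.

Cournot with 4 identical firms: the symmetric best-response condition is 253 − 5q = 17.5. Each firm produces q = 47.1, total output Q = 188.4, price P = 64.6.
Competitive firms price at marginal cost: P = 17.5, giving Q = 235.5.

Cournot: Q = 188.4; Competition: Q = 235.5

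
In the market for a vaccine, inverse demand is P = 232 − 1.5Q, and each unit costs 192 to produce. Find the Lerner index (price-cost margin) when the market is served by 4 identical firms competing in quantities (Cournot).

In a 4-firm Cournot equilibrium, symmetry and the first-order condition give q = (232 − 192)/(7.5) = 16/3. So Q = 64/3 and P = 200.
Lerner index = (P − MC)/P = (200 − 192)/200 = 0.04.

Lerner index = 0.04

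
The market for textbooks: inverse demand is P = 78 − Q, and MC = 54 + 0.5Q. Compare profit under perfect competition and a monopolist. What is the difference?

Competitive equilibrium sets price equal to marginal cost: 78 − Q = 54 + 0.5Q, so Q = 16 and P = 62.
Profit = 62·16 − (54·16 + ½·0.5·16²) = 64.
A monopolist chooses Q where MR = MC. MR = 78 − 2Q; setting this equal to 54 + 0.5Q gives Q = 9.6 and P = 68.4.
Profit = 68.4·9.6 − (54·9.6 + ½·0.5·9.6²) = 115.2.
Change in profit: 115.2 − 64 = 51.2.

Profit rises by 51.2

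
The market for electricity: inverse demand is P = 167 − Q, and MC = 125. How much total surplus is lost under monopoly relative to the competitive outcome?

Perfect competition: P = MC = 125, so 167 − Q = 125 and Q = 42.
Monopoly sets MR = MC: 167 − 2Q = 125 ⇒ Q = 21, P = 167 − 21 = 146.
DWL is the triangle between Q = 21 and Q = 42: ½·(42 − 21)·(146 − 125) = 220.5.

DWL = 220.5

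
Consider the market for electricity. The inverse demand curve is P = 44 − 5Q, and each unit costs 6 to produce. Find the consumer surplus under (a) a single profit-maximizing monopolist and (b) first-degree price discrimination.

Monopoly sets MR = MC: 44 − 10Q = 6 ⇒ Q = 3.8, P = 44 − 5·3.8 = 25.
CS = ½·(44 − 25)·3.8 = 36.1.
Under first-degree price discrimination the firm charges each unit its demand price and produces up to where P = MC, i.e. Q = 7.6. Consumer surplus is zero; producer surplus equals total surplus.
CS = 0.

Monopoly: CS = 36.1; Perfect PD: CS = 0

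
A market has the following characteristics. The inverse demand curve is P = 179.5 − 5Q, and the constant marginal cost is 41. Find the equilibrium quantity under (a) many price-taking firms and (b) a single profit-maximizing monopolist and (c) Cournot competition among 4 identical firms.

Competitive firms price at marginal cost: P = 41, giving Q = 27.7.
Monopoly sets MR = MC: 179.5 − 10Q = 41 ⇒ Q = 13.85, P = 179.5 − 5·13.85 = 110.25.
In a 4-firm Cournot equilibrium, symmetry and the first-order condition give q = (179.5 − 41)/(25) = 5.54. So Q = 22.16 and P = 68.7.

Competition: Q = 27.7; Monopoly: Q = 13.85; Cournot: Q = 22.16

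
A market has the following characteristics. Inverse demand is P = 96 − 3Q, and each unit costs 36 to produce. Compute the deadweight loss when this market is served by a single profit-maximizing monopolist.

Perfect competition: P = MC = 36, so 96 − 3Q = 36 and Q = 20.
Monopoly sets MR = MC: 96 − 6Q = 36 ⇒ Q = 10, P = 96 − 3·10 = 66.
DWL is the triangle between Q = 10 and Q = 20: ½·(20 − 10)·(66 − 36) = 150.

DWL = 150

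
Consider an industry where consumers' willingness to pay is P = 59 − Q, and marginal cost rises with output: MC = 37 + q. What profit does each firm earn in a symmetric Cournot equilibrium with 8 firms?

Cournot with 8 identical firms: the symmetric best-response condition is 59 − 9q = 37 + q. Each firm produces q = 2.2, total output Q = 17.6, price P = 41.4.
Each firm's profit = 41.4·2.2 − (37·2.2 + ½·1·2.2²) = 7.26.

π_i = 7.26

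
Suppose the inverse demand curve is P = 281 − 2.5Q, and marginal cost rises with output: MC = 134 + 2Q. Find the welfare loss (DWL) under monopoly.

Under competition P = MC: 281 − 2.5Q = 134 + 2Q ⇒ Q = 98/3, P = 598/3.
Monopoly sets MR = MC: 281 − 5Q = 134 + 2Q ⇒ Q = 21, P = 281 − 2.5·21 = 228.5.
CS = ½·(281 − 598/3)·98/3 = 12005/9; PS = (598/3·98/3 − 134·98/3 − ½·2·(98/3)²) = 9604/9; TS = 2401.
CS = ½·(281 − 228.5)·21 = 551.25; PS = (228.5·21 − 134·21 − ½·2·21²) = 1543.5; TS = 2094.75.
DWL = 2401 − 2094.75 = 306.25.

DWL = 306.25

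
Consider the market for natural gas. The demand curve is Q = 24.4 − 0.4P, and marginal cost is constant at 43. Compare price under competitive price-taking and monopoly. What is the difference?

Inverting demand: P = 61 − 2.5Q.
Under competition P = MC = 43, so Q = (61 − 43)/2.5 = 7.2.
A monopolist chooses Q where MR = MC. MR = 61 − 5Q; setting this equal to 43 gives Q = 3.6 and P = 52.
Change in price: 52 − 43 = 9.

P rises by 9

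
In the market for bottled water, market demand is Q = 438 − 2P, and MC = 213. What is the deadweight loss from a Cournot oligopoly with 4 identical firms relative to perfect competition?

Inverting demand: P = 219 − 0.5Q.
Under competition P = MC = 213, so Q = (219 − 213)/0.5 = 12.
Cournot with 4 identical firms: the symmetric best-response condition is 219 − 2.5q = 213. Each firm produces q = 2.4, total output Q = 9.6, price P = 214.2.
DWL is the triangle between Q = 9.6 and Q = 12: ½·(12 − 9.6)·(214.2 − 213) = 1.44.

DWL = 1.44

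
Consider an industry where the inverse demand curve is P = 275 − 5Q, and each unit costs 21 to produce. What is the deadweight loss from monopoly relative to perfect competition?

Competitive firms price at marginal cost: P = 21, giving Q = 50.8.
A monopolist chooses Q where MR = MC. MR = 275 − 10Q; setting this equal to 21 gives Q = 25.4 and P = 148.
DWL is the triangle between Q = 25.4 and Q = 50.8: ½·(50.8 − 25.4)·(148 − 21) = 1612.9.

DWL = 1612.9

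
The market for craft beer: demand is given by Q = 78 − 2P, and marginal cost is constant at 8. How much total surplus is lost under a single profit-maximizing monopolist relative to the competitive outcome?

DWL = 240.25

Inverting demand: P = 39 − 0.5Q.
Competitive firms price at marginal cost: P = 8, giving Q = 62.
The monopolist equates marginal revenue to marginal cost: 39 − Q = 8, so Q = 31. From demand, P = 23.5.
DWL is the triangle between Q = 31 and Q = 62: ½·(62 − 31)·(23.5 − 8) = 240.25.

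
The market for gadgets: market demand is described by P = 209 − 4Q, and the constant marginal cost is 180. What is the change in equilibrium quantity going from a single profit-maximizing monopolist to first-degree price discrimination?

Monopoly sets MR = MC: 209 − 8Q = 180 ⇒ Q = 3.625, P = 209 − 4·3.625 = 194.5.
With perfect price discrimination, output is the efficient level Q = 7.25 (where demand meets MC), but every buyer pays their willingness to pay: CS = 0 and PS = total surplus.
Change in equilibrium quantity: 7.25 − 3.625 = 3.625.

Q rises by 3.625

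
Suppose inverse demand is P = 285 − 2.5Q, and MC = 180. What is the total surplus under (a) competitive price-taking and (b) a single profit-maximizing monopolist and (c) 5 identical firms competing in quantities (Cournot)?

Competition: TS = 2205; Monopoly: TS = 1653.75; Cournot: TS = 2143.75

Competitive firms price at marginal cost: P = 180, giving Q = 42.
CS = ½·(285 − 180)·42 = 2205; PS = (180 − 180)·42 = 0; TS = 2205.
A monopolist chooses Q where MR = MC. MR = 285 − 5Q; setting this equal to 180 gives Q = 21 and P = 232.5.
CS = ½·(285 − 232.5)·21 = 551.25; PS = (232.5 − 180)·21 = 1102.5; TS = 1653.75.
In a 5-firm Cournot equilibrium, symmetry and the first-order condition give q = (285 − 180)/(15) = 7. So Q = 35 and P = 197.5.
CS = ½·(285 − 197.5)·35 = 1531.25; PS = (197.5 − 180)·35 = 612.5; TS = 2143.75.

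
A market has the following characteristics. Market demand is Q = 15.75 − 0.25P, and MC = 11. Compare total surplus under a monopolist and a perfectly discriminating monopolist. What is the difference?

Inverting demand: P = 63 − 4Q.
Monopoly sets MR = MC: 63 − 8Q = 11 ⇒ Q = 6.5, P = 63 − 4·6.5 = 37.
CS = ½·(63 − 37)·6.5 = 84.5; PS = (37 − 11)·6.5 = 169; TS = 253.5.
A perfectly discriminating monopolist sells every unit with P(Q) ≥ MC(Q), so output equals the competitive quantity Q = 13. Each buyer pays their reservation price, so CS = 0 and the firm captures all surplus.
TS = 338 (equal to competitive TS).
Change in total surplus: 338 − 253.5 = 84.5.

Total surplus rises by 84.5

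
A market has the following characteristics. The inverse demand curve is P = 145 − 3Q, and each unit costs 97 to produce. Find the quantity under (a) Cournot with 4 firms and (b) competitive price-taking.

With 4 symmetric Cournot firms, each firm's FOC gives 145 − 15q = 97, so q = 3.2, Q = 4·3.2 = 12.8, and P = 106.6.
Perfect competition: P = MC = 97, so 145 − 3Q = 97 and Q = 16.

Cournot: Q = 12.8; Competition: Q = 16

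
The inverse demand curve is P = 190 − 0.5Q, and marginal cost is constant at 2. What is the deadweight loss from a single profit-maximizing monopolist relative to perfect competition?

DWL = 8836

Competitive firms price at marginal cost: P = 2, giving Q = 376.
Monopoly sets MR = MC: 190 − Q = 2 ⇒ Q = 188, P = 190 − 0.5·188 = 96.
DWL is the triangle between Q = 188 and Q = 376: ½·(376 − 188)·(96 − 2) = 8836.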